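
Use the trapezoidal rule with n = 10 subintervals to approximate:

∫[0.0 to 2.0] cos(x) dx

f(x) = cos(x)
a = 0.0, b = 2.0, n = 10
h = (b - a)/n = 0.200000

Trapezoidal rule: (h/2)[f(x₀) + 2f(x₁) + 2f(x₂) + ... + f(xₙ)]

x_0 = 0.0000, f(x_0) = 1.000000, coefficient = 1
x_1 = 0.2000, f(x_1) = 0.980067, coefficient = 2
x_2 = 0.4000, f(x_2) = 0.921061, coefficient = 2
x_3 = 0.6000, f(x_3) = 0.825336, coefficient = 2
x_4 = 0.8000, f(x_4) = 0.696707, coefficient = 2
x_5 = 1.0000, f(x_5) = 0.540302, coefficient = 2
x_6 = 1.2000, f(x_6) = 0.362358, coefficient = 2
x_7 = 1.4000, f(x_7) = 0.169967, coefficient = 2
x_8 = 1.6000, f(x_8) = -0.029200, coefficient = 2
x_9 = 1.8000, f(x_9) = -0.227202, coefficient = 2
x_10 = 2.0000, f(x_10) = -0.416147, coefficient = 1

I ≈ (0.200000/2) × 9.062644 = 0.906264
Exact value: 0.909297
Error: 0.003033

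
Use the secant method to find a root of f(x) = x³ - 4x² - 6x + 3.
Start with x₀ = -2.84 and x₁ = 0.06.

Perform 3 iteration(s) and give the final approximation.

f(x) = x³ - 4x² - 6x + 3
x₀ = -2.84, x₁ = 0.06

Secant formula: x_{n+1} = x_n - f(x_n)(x_n - x_{n-1})/(f(x_n) - f(x_{n-1}))

Iteration 1:
  f(-2.840000) = -35.128704
  f(0.060000) = 2.625816
  x_2 = 0.060000 - 2.625816×(0.060000 - (-2.840000))/(2.625816 - (-35.128704))
       = -0.141694
Iteration 2:
  f(0.060000) = 2.625816
  f(-0.141694) = 3.767011
  x_3 = -0.141694 - 3.767011×(-0.141694 - 0.060000)/(3.767011 - 2.625816)
       = 0.524085
Iteration 3:
  f(-0.141694) = 3.767011
  f(0.524085) = -1.099224
  x_4 = 0.524085 - (-1.099224)×(0.524085 - (-0.141694))/(-1.099224 - 3.767011)
       = 0.373694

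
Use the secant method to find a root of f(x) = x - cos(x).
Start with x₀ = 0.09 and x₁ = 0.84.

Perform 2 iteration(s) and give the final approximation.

f(x) = x - cos(x)
x₀ = 0.09, x₁ = 0.84

Secant formula: x_{n+1} = x_n - f(x_n)(x_n - x_{n-1})/(f(x_n) - f(x_{n-1}))

Iteration 1:
  f(0.090000) = -0.905953
  f(0.840000) = 0.172537
  x_2 = 0.840000 - 0.172537×(0.840000 - 0.090000)/(0.172537 - (-0.905953))
       = 0.720015
Iteration 2:
  f(0.840000) = 0.172537
  f(0.720015) = -0.031781
  x_3 = 0.720015 - (-0.031781)×(0.720015 - 0.840000)/(-0.031781 - 0.172537)
       = 0.738678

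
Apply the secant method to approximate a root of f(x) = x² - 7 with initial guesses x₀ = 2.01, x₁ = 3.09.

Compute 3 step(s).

f(x) = x² - 7
x₀ = 2.01, x₁ = 3.09

Secant formula: x_{n+1} = x_n - f(x_n)(x_n - x_{n-1})/(f(x_n) - f(x_{n-1}))

Iteration 1:
  f(2.010000) = -2.959900
  f(3.090000) = 2.548100
  x_2 = 3.090000 - 2.548100×(3.090000 - 2.010000)/(2.548100 - (-2.959900))
       = 2.590373
Iteration 2:
  f(3.090000) = 2.548100
  f(2.590373) = -0.289970
  x_3 = 2.590373 - (-0.289970)×(2.590373 - 3.090000)/(-0.289970 - 2.548100)
       = 2.641420
Iteration 3:
  f(2.590373) = -0.289970
  f(2.641420) = -0.022899
  x_4 = 2.641420 - (-0.022899)×(2.641420 - 2.590373)/(-0.022899 - (-0.289970))
       = 2.645797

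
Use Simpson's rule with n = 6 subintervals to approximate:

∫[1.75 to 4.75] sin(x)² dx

f(x) = sin(x)²
a = 1.75, b = 4.75, n = 6
h = (b - a)/n = 0.500000

Simpson's rule: (h/3)[f(x₀) + 4f(x₁) + 2f(x₂) + ... + f(xₙ)]

x_0 = 1.7500, f(x_0) = 0.968228, coefficient = 1
x_1 = 2.2500, f(x_1) = 0.605398, coefficient = 4
x_2 = 2.7500, f(x_2) = 0.145665, coefficient = 2
x_3 = 3.2500, f(x_3) = 0.011706, coefficient = 4
x_4 = 3.7500, f(x_4) = 0.326682, coefficient = 2
x_5 = 4.2500, f(x_5) = 0.801006, coefficient = 4
x_6 = 4.7500, f(x_6) = 0.998586, coefficient = 1

I ≈ (0.500000/3) × 8.583949 = 1.430658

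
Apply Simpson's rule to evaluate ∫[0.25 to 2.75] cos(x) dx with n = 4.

f(x) = cos(x)
a = 0.25, b = 2.75, n = 4
h = (b - a)/n = 0.625000

Simpson's rule: (h/3)[f(x₀) + 4f(x₁) + 2f(x₂) + ... + f(xₙ)]

x_0 = 0.2500, f(x_0) = 0.968912, coefficient = 1
x_1 = 0.8750, f(x_1) = 0.640997, coefficient = 4
x_2 = 1.5000, f(x_2) = 0.070737, coefficient = 2
x_3 = 2.1250, f(x_3) = -0.526266, coefficient = 4
x_4 = 2.7500, f(x_4) = -0.924302, coefficient = 1

I ≈ (0.625000/3) × 0.645007 = 0.134376
Exact value: 0.134257
Error: 0.000119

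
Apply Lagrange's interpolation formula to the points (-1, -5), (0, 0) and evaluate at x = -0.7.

Lagrange interpolation formula:
P(x) = Σ yᵢ × Lᵢ(x)
where Lᵢ(x) = Π_{j≠i} (x - xⱼ)/(xᵢ - xⱼ)

L_0(-0.7) = (-0.7 - 0)/(-1 - 0) = 0.700000
L_1(-0.7) = (-0.7 - (-1))/(0 - (-1)) = 0.300000

P(-0.7) = (-5)×L_0(-0.7) + 0×L_1(-0.7)
P(-0.7) = -3.500000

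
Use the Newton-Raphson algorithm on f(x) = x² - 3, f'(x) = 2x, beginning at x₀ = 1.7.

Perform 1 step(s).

f(x) = x² - 3
f'(x) = 2x
x₀ = 1.7

Newton-Raphson formula: x_{n+1} = x_n - f(x_n)/f'(x_n)

Iteration 1:
  f(1.700000) = -0.110000
  f'(1.700000) = 3.400000
  x_1 = 1.700000 - (-0.110000)/3.400000 = 1.732353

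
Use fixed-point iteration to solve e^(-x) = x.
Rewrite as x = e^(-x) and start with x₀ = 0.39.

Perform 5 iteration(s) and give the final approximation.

Equation: e^(-x) = x
Fixed-point form: x = e^(-x)
x₀ = 0.39

x_1 = g(0.390000) = 0.677057
x_2 = g(0.677057) = 0.508110
x_3 = g(0.508110) = 0.601631
x_4 = g(0.601631) = 0.547917
x_5 = g(0.547917) = 0.578153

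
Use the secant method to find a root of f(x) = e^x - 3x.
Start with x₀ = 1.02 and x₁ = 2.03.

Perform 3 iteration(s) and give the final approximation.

f(x) = e^x - 3x
x₀ = 1.02, x₁ = 2.03

Secant formula: x_{n+1} = x_n - f(x_n)(x_n - x_{n-1})/(f(x_n) - f(x_{n-1}))

Iteration 1:
  f(1.020000) = -0.286805
  f(2.030000) = 1.524086
  x_2 = 2.030000 - 1.524086×(2.030000 - 1.020000)/(1.524086 - (-0.286805))
       = 1.179962
Iteration 2:
  f(2.030000) = 1.524086
  f(1.179962) = -0.285636
  x_3 = 1.179962 - (-0.285636)×(1.179962 - 2.030000)/(-0.285636 - 1.524086)
       = 1.314127
Iteration 3:
  f(1.179962) = -0.285636
  f(1.314127) = -0.220881
  x_4 = 1.314127 - (-0.220881)×(1.314127 - 1.179962)/(-0.220881 - (-0.285636))
       = 1.771766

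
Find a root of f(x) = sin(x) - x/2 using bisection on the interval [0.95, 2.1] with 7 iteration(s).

f(x) = sin(x) - x/2
Initial interval: [0.95, 2.1]

Iteration 1:
  c_1 = (0.950000 + 2.100000)/2 = 1.525000
  f(c_1) = f(1.525000) = 0.236452
  f(a) × f(c) ≥ 0, new interval: [1.525000, 2.100000]
Iteration 2:
  c_2 = (1.525000 + 2.100000)/2 = 1.812500
  f(c_2) = f(1.812500) = 0.064682
  f(a) × f(c) ≥ 0, new interval: [1.812500, 2.100000]
Iteration 3:
  c_3 = (1.812500 + 2.100000)/2 = 1.956250
  f(c_3) = f(1.956250) = -0.051497
  f(a) × f(c) < 0, new interval: [1.812500, 1.956250]
Iteration 4:
  c_4 = (1.812500 + 1.956250)/2 = 1.884375
  f(c_4) = f(1.884375) = 0.009048
  f(a) × f(c) ≥ 0, new interval: [1.884375, 1.956250]
Iteration 5:
  c_5 = (1.884375 + 1.956250)/2 = 1.920313
  f(c_5) = f(1.920313) = -0.020618
  f(a) × f(c) < 0, new interval: [1.884375, 1.920313]
Iteration 6:
  c_6 = (1.884375 + 1.920313)/2 = 1.902344
  f(c_6) = f(1.902344) = -0.005632
  f(a) × f(c) < 0, new interval: [1.884375, 1.902344]
Iteration 7:
  c_7 = (1.884375 + 1.902344)/2 = 1.893359
  f(c_7) = f(1.893359) = 0.001746
  f(a) × f(c) ≥ 0, new interval: [1.893359, 1.902344]

After 7 iteration(s), the approximation is c_7 = 1.893359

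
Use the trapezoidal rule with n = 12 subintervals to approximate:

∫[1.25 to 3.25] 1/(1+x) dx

f(x) = 1/(1+x)
a = 1.25, b = 3.25, n = 12
h = (b - a)/n = 0.166667

Trapezoidal rule: (h/2)[f(x₀) + 2f(x₁) + 2f(x₂) + ... + f(xₙ)]

x_0 = 1.2500, f(x_0) = 0.444444, coefficient = 1
x_1 = 1.4167, f(x_1) = 0.413793, coefficient = 2
x_2 = 1.5833, f(x_2) = 0.387097, coefficient = 2
x_3 = 1.7500, f(x_3) = 0.363636, coefficient = 2
x_4 = 1.9167, f(x_4) = 0.342857, coefficient = 2
x_5 = 2.0833, f(x_5) = 0.324324, coefficient = 2
x_6 = 2.2500, f(x_6) = 0.307692, coefficient = 2
x_7 = 2.4167, f(x_7) = 0.292683, coefficient = 2
x_8 = 2.5833, f(x_8) = 0.279070, coefficient = 2
x_9 = 2.7500, f(x_9) = 0.266667, coefficient = 2
x_10 = 2.9167, f(x_10) = 0.255319, coefficient = 2
x_11 = 3.0833, f(x_11) = 0.244898, coefficient = 2
x_12 = 3.2500, f(x_12) = 0.235294, coefficient = 1

I ≈ (0.166667/2) × 7.635812 = 0.636318
Exact value: 0.635989
Error: 0.000329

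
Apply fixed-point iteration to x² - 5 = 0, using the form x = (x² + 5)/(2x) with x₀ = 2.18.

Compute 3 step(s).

Equation: x² - 5 = 0
Fixed-point form: x = (x² + 5)/(2x)
x₀ = 2.18

x_1 = g(2.180000) = 2.236789
x_2 = g(2.236789) = 2.236068
x_3 = g(2.236068) = 2.236068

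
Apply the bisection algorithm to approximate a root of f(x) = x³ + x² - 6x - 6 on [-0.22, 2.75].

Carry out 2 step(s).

f(x) = x³ + x² - 6x - 6
Initial interval: [-0.22, 2.75]

Iteration 1:
  c_1 = (-0.220000 + 2.750000)/2 = 1.265000
  f(c_1) = f(1.265000) = -9.965490
  f(a) × f(c) ≥ 0, new interval: [1.265000, 2.750000]
Iteration 2:
  c_2 = (1.265000 + 2.750000)/2 = 2.007500
  f(c_2) = f(2.007500) = -5.924606
  f(a) × f(c) ≥ 0, new interval: [2.007500, 2.750000]

After 2 iteration(s), the approximation is c_2 = 2.007500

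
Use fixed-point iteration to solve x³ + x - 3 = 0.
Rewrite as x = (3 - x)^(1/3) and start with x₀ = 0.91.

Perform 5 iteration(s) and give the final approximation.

Equation: x³ + x - 3 = 0
Fixed-point form: x = (3 - x)^(1/3)
x₀ = 0.91

x_1 = g(0.910000) = 1.278543
x_2 = g(1.278543) = 1.198483
x_3 = g(1.198483) = 1.216782
x_4 = g(1.216782) = 1.212648
x_5 = g(1.212648) = 1.213584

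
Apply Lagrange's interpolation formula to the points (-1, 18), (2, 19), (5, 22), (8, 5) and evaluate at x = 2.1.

Lagrange interpolation formula:
P(x) = Σ yᵢ × Lᵢ(x)
where Lᵢ(x) = Π_{j≠i} (x - xⱼ)/(xᵢ - xⱼ)

L_0(2.1) = (2.1 - 2)/(-1 - 2) × (2.1 - 5)/(-1 - 5) × (2.1 - 8)/(-1 - 8) = -0.010562
L_1(2.1) = (2.1 - (-1))/(2 - (-1)) × (2.1 - 5)/(2 - 5) × (2.1 - 8)/(2 - 8) = 0.982241
L_2(2.1) = (2.1 - (-1))/(5 - (-1)) × (2.1 - 2)/(5 - 2) × (2.1 - 8)/(5 - 8) = 0.033870
L_3(2.1) = (2.1 - (-1))/(8 - (-1)) × (2.1 - 2)/(8 - 2) × (2.1 - 5)/(8 - 5) = -0.005549

P(2.1) = 18×L_0(2.1) + 19×L_1(2.1) + 22×L_2(2.1) + 5×L_3(2.1)
P(2.1) = 19.189864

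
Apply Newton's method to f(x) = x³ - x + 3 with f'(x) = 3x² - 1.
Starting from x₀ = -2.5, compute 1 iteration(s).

f(x) = x³ - x + 3
f'(x) = 3x² - 1
x₀ = -2.5

Newton-Raphson formula: x_{n+1} = x_n - f(x_n)/f'(x_n)

Iteration 1:
  f(-2.500000) = -10.125000
  f'(-2.500000) = 17.750000
  x_1 = -2.500000 - (-10.125000)/17.750000 = -1.929577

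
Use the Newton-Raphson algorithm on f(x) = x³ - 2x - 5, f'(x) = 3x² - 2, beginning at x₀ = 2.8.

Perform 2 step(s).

f(x) = x³ - 2x - 5
f'(x) = 3x² - 2
x₀ = 2.8

Newton-Raphson formula: x_{n+1} = x_n - f(x_n)/f'(x_n)

Iteration 1:
  f(2.800000) = 11.352000
  f'(2.800000) = 21.520000
  x_1 = 2.800000 - 11.352000/21.520000 = 2.272491
Iteration 2:
  f(2.272491) = 2.190647
  f'(2.272491) = 13.492642
  x_2 = 2.272491 - 2.190647/13.492642 = 2.110132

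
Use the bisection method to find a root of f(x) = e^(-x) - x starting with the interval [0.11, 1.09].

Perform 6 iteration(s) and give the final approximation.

f(x) = e^(-x) - x
Initial interval: [0.11, 1.09]

Iteration 1:
  c_1 = (0.110000 + 1.090000)/2 = 0.600000
  f(c_1) = f(0.600000) = -0.051188
  f(a) × f(c) < 0, new interval: [0.110000, 0.600000]
Iteration 2:
  c_2 = (0.110000 + 0.600000)/2 = 0.355000
  f(c_2) = f(0.355000) = 0.346173
  f(a) × f(c) ≥ 0, new interval: [0.355000, 0.600000]
Iteration 3:
  c_3 = (0.355000 + 0.600000)/2 = 0.477500
  f(c_3) = f(0.477500) = 0.142832
  f(a) × f(c) ≥ 0, new interval: [0.477500, 0.600000]
Iteration 4:
  c_4 = (0.477500 + 0.600000)/2 = 0.538750
  f(c_4) = f(0.538750) = 0.044727
  f(a) × f(c) ≥ 0, new interval: [0.538750, 0.600000]
Iteration 5:
  c_5 = (0.538750 + 0.600000)/2 = 0.569375
  f(c_5) = f(0.569375) = -0.003496
  f(a) × f(c) < 0, new interval: [0.538750, 0.569375]
Iteration 6:
  c_6 = (0.538750 + 0.569375)/2 = 0.554063
  f(c_6) = f(0.554063) = 0.020548
  f(a) × f(c) ≥ 0, new interval: [0.554063, 0.569375]

After 6 iteration(s), the approximation is c_6 = 0.554063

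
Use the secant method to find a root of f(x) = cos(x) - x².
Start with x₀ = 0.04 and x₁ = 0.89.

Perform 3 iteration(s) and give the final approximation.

f(x) = cos(x) - x²
x₀ = 0.04, x₁ = 0.89

Secant formula: x_{n+1} = x_n - f(x_n)(x_n - x_{n-1})/(f(x_n) - f(x_{n-1}))

Iteration 1:
  f(0.040000) = 0.997600
  f(0.890000) = -0.162688
  x_2 = 0.890000 - (-0.162688)×(0.890000 - 0.040000)/(-0.162688 - 0.997600)
       = 0.770819
Iteration 2:
  f(0.890000) = -0.162688
  f(0.770819) = 0.123179
  x_3 = 0.770819 - 0.123179×(0.770819 - 0.890000)/(0.123179 - (-0.162688))
       = 0.822173
Iteration 3:
  f(0.770819) = 0.123179
  f(0.822173) = 0.004661
  x_4 = 0.822173 - 0.004661×(0.822173 - 0.770819)/(0.004661 - 0.123179)
       = 0.824193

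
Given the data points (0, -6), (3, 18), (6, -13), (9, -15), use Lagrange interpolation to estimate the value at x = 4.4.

Lagrange interpolation formula:
P(x) = Σ yᵢ × Lᵢ(x)
where Lᵢ(x) = Π_{j≠i} (x - xⱼ)/(xᵢ - xⱼ)

L_0(4.4) = (4.4 - 3)/(0 - 3) × (4.4 - 6)/(0 - 6) × (4.4 - 9)/(0 - 9) = -0.063605
L_1(4.4) = (4.4 - 0)/(3 - 0) × (4.4 - 6)/(3 - 6) × (4.4 - 9)/(3 - 9) = 0.599704
L_2(4.4) = (4.4 - 0)/(6 - 0) × (4.4 - 3)/(6 - 3) × (4.4 - 9)/(6 - 9) = 0.524741
L_3(4.4) = (4.4 - 0)/(9 - 0) × (4.4 - 3)/(9 - 3) × (4.4 - 6)/(9 - 6) = -0.060840

P(4.4) = (-6)×L_0(4.4) + 18×L_1(4.4) + (-13)×L_2(4.4) + (-15)×L_3(4.4)
P(4.4) = 5.267259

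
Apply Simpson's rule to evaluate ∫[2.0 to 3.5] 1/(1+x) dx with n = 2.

f(x) = 1/(1+x)
a = 2.0, b = 3.5, n = 2
h = (b - a)/n = 0.750000

Simpson's rule: (h/3)[f(x₀) + 4f(x₁) + 2f(x₂) + ... + f(xₙ)]

x_0 = 2.0000, f(x_0) = 0.333333, coefficient = 1
x_1 = 2.7500, f(x_1) = 0.266667, coefficient = 4
x_2 = 3.5000, f(x_2) = 0.222222, coefficient = 1

I ≈ (0.750000/3) × 1.622222 = 0.405556
Exact value: 0.405465
Error: 0.000090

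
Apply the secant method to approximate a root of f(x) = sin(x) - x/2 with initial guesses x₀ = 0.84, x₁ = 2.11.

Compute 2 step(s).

f(x) = sin(x) - x/2
x₀ = 0.84, x₁ = 2.11

Secant formula: x_{n+1} = x_n - f(x_n)(x_n - x_{n-1})/(f(x_n) - f(x_{n-1}))

Iteration 1:
  f(0.840000) = 0.324643
  f(2.110000) = -0.196882
  x_2 = 2.110000 - (-0.196882)×(2.110000 - 0.840000)/(-0.196882 - 0.324643)
       = 1.630559
Iteration 2:
  f(2.110000) = -0.196882
  f(1.630559) = 0.182935
  x_3 = 1.630559 - 0.182935×(1.630559 - 2.110000)/(0.182935 - (-0.196882))
       = 1.861477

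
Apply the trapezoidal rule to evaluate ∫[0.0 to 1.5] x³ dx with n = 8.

f(x) = x³
a = 0.0, b = 1.5, n = 8
h = (b - a)/n = 0.187500

Trapezoidal rule: (h/2)[f(x₀) + 2f(x₁) + 2f(x₂) + ... + f(xₙ)]

x_0 = 0.0000, f(x_0) = 0.000000, coefficient = 1
x_1 = 0.1875, f(x_1) = 0.006592, coefficient = 2
x_2 = 0.3750, f(x_2) = 0.052734, coefficient = 2
x_3 = 0.5625, f(x_3) = 0.177979, coefficient = 2
x_4 = 0.7500, f(x_4) = 0.421875, coefficient = 2
x_5 = 0.9375, f(x_5) = 0.823975, coefficient = 2
x_6 = 1.1250, f(x_6) = 1.423828, coefficient = 2
x_7 = 1.3125, f(x_7) = 2.260986, coefficient = 2
x_8 = 1.5000, f(x_8) = 3.375000, coefficient = 1

I ≈ (0.187500/2) × 13.710938 = 1.285400
Exact value: 1.265625
Error: 0.019775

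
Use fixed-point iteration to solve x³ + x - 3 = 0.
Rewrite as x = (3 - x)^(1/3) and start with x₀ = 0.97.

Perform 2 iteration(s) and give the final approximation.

Equation: x³ + x - 3 = 0
Fixed-point form: x = (3 - x)^(1/3)
x₀ = 0.97

x_1 = g(0.970000) = 1.266189
x_2 = g(1.266189) = 1.201344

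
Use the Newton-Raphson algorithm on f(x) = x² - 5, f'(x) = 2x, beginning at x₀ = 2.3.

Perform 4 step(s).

f(x) = x² - 5
f'(x) = 2x
x₀ = 2.3

Newton-Raphson formula: x_{n+1} = x_n - f(x_n)/f'(x_n)

Iteration 1:
  f(2.300000) = 0.290000
  f'(2.300000) = 4.600000
  x_1 = 2.300000 - 0.290000/4.600000 = 2.236957
Iteration 2:
  f(2.236957) = 0.003974
  f'(2.236957) = 4.473913
  x_2 = 2.236957 - 0.003974/4.473913 = 2.236068
Iteration 3:
  f(2.236068) = 0.000001
  f'(2.236068) = 4.472136
  x_3 = 2.236068 - 0.000001/4.472136 = 2.236068
Iteration 4:
  f(2.236068) = 0.000000
  f'(2.236068) = 4.472136
  x_4 = 2.236068 - 0.000000/4.472136 = 2.236068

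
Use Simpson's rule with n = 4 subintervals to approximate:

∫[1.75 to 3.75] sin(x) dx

f(x) = sin(x)
a = 1.75, b = 3.75, n = 4
h = (b - a)/n = 0.500000

Simpson's rule: (h/3)[f(x₀) + 4f(x₁) + 2f(x₂) + ... + f(xₙ)]

x_0 = 1.7500, f(x_0) = 0.983986, coefficient = 1
x_1 = 2.2500, f(x_1) = 0.778073, coefficient = 4
x_2 = 2.7500, f(x_2) = 0.381661, coefficient = 2
x_3 = 3.2500, f(x_3) = -0.108195, coefficient = 4
x_4 = 3.7500, f(x_4) = -0.571561, coefficient = 1

I ≈ (0.500000/3) × 3.855259 = 0.642543
Exact value: 0.642313
Error: 0.000230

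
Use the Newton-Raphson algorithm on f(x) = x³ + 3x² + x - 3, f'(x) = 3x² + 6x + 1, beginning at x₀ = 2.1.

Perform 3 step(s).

f(x) = x³ + 3x² + x - 3
f'(x) = 3x² + 6x + 1
x₀ = 2.1

Newton-Raphson formula: x_{n+1} = x_n - f(x_n)/f'(x_n)

Iteration 1:
  f(2.100000) = 21.591000
  f'(2.100000) = 26.830000
  x_1 = 2.100000 - 21.591000/26.830000 = 1.295266
Iteration 2:
  f(1.295266) = 5.501501
  f'(1.295266) = 13.804745
  x_2 = 1.295266 - 5.501501/13.804745 = 0.896744
Iteration 3:
  f(0.896744) = 1.030310
  f'(0.896744) = 8.792914
  x_3 = 0.896744 - 1.030310/8.792914 = 0.779569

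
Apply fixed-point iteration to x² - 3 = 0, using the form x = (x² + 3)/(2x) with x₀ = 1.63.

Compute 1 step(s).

Equation: x² - 3 = 0
Fixed-point form: x = (x² + 3)/(2x)
x₀ = 1.63

x_1 = g(1.630000) = 1.735245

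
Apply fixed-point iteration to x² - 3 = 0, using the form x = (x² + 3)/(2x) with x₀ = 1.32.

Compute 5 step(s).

Equation: x² - 3 = 0
Fixed-point form: x = (x² + 3)/(2x)
x₀ = 1.32

x_1 = g(1.320000) = 1.796364
x_2 = g(1.796364) = 1.733202
x_3 = g(1.733202) = 1.732051
x_4 = g(1.732051) = 1.732051
x_5 = g(1.732051) = 1.732051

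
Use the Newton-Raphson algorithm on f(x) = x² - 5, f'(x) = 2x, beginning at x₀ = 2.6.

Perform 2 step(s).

f(x) = x² - 5
f'(x) = 2x
x₀ = 2.6

Newton-Raphson formula: x_{n+1} = x_n - f(x_n)/f'(x_n)

Iteration 1:
  f(2.600000) = 1.760000
  f'(2.600000) = 5.200000
  x_1 = 2.600000 - 1.760000/5.200000 = 2.261538
Iteration 2:
  f(2.261538) = 0.114556
  f'(2.261538) = 4.523077
  x_2 = 2.261538 - 0.114556/4.523077 = 2.236211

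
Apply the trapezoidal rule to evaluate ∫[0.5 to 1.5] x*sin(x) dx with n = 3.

f(x) = x*sin(x)
a = 0.5, b = 1.5, n = 3
h = (b - a)/n = 0.333333

Trapezoidal rule: (h/2)[f(x₀) + 2f(x₁) + 2f(x₂) + ... + f(xₙ)]

x_0 = 0.5000, f(x_0) = 0.239713, coefficient = 1
x_1 = 0.8333, f(x_1) = 0.616814, coefficient = 2
x_2 = 1.1667, f(x_2) = 1.072686, coefficient = 2
x_3 = 1.5000, f(x_3) = 1.496242, coefficient = 1

I ≈ (0.333333/2) × 5.114955 = 0.852492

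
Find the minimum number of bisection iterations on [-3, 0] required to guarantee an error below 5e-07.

We need (b-a)/2^n ≤ 5e-07
(0 - (-3))/2^n ≤ 5e-07
3/2^n ≤ 5e-07
2^n ≥ 6000000
n ≥ log₂(6000000) = 22.52
n ≥ 23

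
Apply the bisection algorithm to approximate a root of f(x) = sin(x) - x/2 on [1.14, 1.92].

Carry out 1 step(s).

f(x) = sin(x) - x/2
Initial interval: [1.14, 1.92]

Iteration 1:
  c_1 = (1.140000 + 1.920000)/2 = 1.530000
  f(c_1) = f(1.530000) = 0.234168
  f(a) × f(c) ≥ 0, new interval: [1.530000, 1.920000]

After 1 iteration(s), the approximation is c_1 = 1.530000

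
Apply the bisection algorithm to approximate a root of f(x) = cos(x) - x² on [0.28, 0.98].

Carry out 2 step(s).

f(x) = cos(x) - x²
Initial interval: [0.28, 0.98]

Iteration 1:
  c_1 = (0.280000 + 0.980000)/2 = 0.630000
  f(c_1) = f(0.630000) = 0.411128
  f(a) × f(c) ≥ 0, new interval: [0.630000, 0.980000]
Iteration 2:
  c_2 = (0.630000 + 0.980000)/2 = 0.805000
  f(c_2) = f(0.805000) = 0.045086
  f(a) × f(c) ≥ 0, new interval: [0.805000, 0.980000]

After 2 iteration(s), the approximation is c_2 = 0.805000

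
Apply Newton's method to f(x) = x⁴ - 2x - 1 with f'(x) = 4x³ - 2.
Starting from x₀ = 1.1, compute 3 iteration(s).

f(x) = x⁴ - 2x - 1
f'(x) = 4x³ - 2
x₀ = 1.1

Newton-Raphson formula: x_{n+1} = x_n - f(x_n)/f'(x_n)

Iteration 1:
  f(1.100000) = -1.735900
  f'(1.100000) = 3.324000
  x_1 = 1.100000 - (-1.735900)/3.324000 = 1.622232
Iteration 2:
  f(1.622232) = 2.681051
  f'(1.622232) = 15.076509
  x_2 = 1.622232 - 2.681051/15.076509 = 1.444403
Iteration 3:
  f(1.444403) = 0.463837
  f'(1.444403) = 10.053820
  x_3 = 1.444403 - 0.463837/10.053820 = 1.398267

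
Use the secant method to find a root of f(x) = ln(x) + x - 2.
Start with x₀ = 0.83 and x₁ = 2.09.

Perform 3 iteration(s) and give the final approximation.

f(x) = ln(x) + x - 2
x₀ = 0.83, x₁ = 2.09

Secant formula: x_{n+1} = x_n - f(x_n)(x_n - x_{n-1})/(f(x_n) - f(x_{n-1}))

Iteration 1:
  f(0.830000) = -1.356330
  f(2.090000) = 0.827164
  x_2 = 2.090000 - 0.827164×(2.090000 - 0.830000)/(0.827164 - (-1.356330))
       = 1.612679
Iteration 2:
  f(2.090000) = 0.827164
  f(1.612679) = 0.090576
  x_3 = 1.612679 - 0.090576×(1.612679 - 2.090000)/(0.090576 - 0.827164)
       = 1.553984
Iteration 3:
  f(1.612679) = 0.090576
  f(1.553984) = -0.005193
  x_4 = 1.553984 - (-0.005193)×(1.553984 - 1.612679)/(-0.005193 - 0.090576)
       = 1.557167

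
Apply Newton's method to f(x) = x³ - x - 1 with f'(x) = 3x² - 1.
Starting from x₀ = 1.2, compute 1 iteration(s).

f(x) = x³ - x - 1
f'(x) = 3x² - 1
x₀ = 1.2

Newton-Raphson formula: x_{n+1} = x_n - f(x_n)/f'(x_n)

Iteration 1:
  f(1.200000) = -0.472000
  f'(1.200000) = 3.320000
  x_1 = 1.200000 - (-0.472000)/3.320000 = 1.342169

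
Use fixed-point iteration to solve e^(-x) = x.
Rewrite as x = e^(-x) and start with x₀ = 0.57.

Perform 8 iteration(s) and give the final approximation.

Equation: e^(-x) = x
Fixed-point form: x = e^(-x)
x₀ = 0.57

x_1 = g(0.570000) = 0.565525
x_2 = g(0.565525) = 0.568062
x_3 = g(0.568062) = 0.566623
x_4 = g(0.566623) = 0.567439
x_5 = g(0.567439) = 0.566976
x_6 = g(0.566976) = 0.567238
x_7 = g(0.567238) = 0.567089
x_8 = g(0.567089) = 0.567174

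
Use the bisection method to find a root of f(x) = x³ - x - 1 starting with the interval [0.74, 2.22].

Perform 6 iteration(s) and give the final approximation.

f(x) = x³ - x - 1
Initial interval: [0.74, 2.22]

Iteration 1:
  c_1 = (0.740000 + 2.220000)/2 = 1.480000
  f(c_1) = f(1.480000) = 0.761792
  f(a) × f(c) < 0, new interval: [0.740000, 1.480000]
Iteration 2:
  c_2 = (0.740000 + 1.480000)/2 = 1.110000
  f(c_2) = f(1.110000) = -0.742369
  f(a) × f(c) ≥ 0, new interval: [1.110000, 1.480000]
Iteration 3:
  c_3 = (1.110000 + 1.480000)/2 = 1.295000
  f(c_3) = f(1.295000) = -0.123253
  f(a) × f(c) ≥ 0, new interval: [1.295000, 1.480000]
Iteration 4:
  c_4 = (1.295000 + 1.480000)/2 = 1.387500
  f(c_4) = f(1.387500) = 0.283654
  f(a) × f(c) < 0, new interval: [1.295000, 1.387500]
Iteration 5:
  c_5 = (1.295000 + 1.387500)/2 = 1.341250
  f(c_5) = f(1.341250) = 0.071594
  f(a) × f(c) < 0, new interval: [1.295000, 1.341250]
Iteration 6:
  c_6 = (1.295000 + 1.341250)/2 = 1.318125
  f(c_6) = f(1.318125) = -0.027944
  f(a) × f(c) ≥ 0, new interval: [1.318125, 1.341250]

After 6 iteration(s), the approximation is c_6 = 1.318125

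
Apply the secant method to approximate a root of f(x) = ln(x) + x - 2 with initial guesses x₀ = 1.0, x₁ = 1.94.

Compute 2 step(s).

f(x) = ln(x) + x - 2
x₀ = 1.0, x₁ = 1.94

Secant formula: x_{n+1} = x_n - f(x_n)(x_n - x_{n-1})/(f(x_n) - f(x_{n-1}))

Iteration 1:
  f(1.000000) = -1.000000
  f(1.940000) = 0.602688
  x_2 = 1.940000 - 0.602688×(1.940000 - 1.000000)/(0.602688 - (-1.000000))
       = 1.586515
Iteration 2:
  f(1.940000) = 0.602688
  f(1.586515) = 0.048054
  x_3 = 1.586515 - 0.048054×(1.586515 - 1.940000)/(0.048054 - 0.602688)
       = 1.555888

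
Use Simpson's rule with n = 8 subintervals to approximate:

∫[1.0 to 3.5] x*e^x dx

f(x) = x*e^x
a = 1.0, b = 3.5, n = 8
h = (b - a)/n = 0.312500

Simpson's rule: (h/3)[f(x₀) + 4f(x₁) + 2f(x₂) + ... + f(xₙ)]

x_0 = 1.0000, f(x_0) = 2.718282, coefficient = 1
x_1 = 1.3125, f(x_1) = 4.876529, coefficient = 4
x_2 = 1.6250, f(x_2) = 8.252431, coefficient = 2
x_3 = 1.9375, f(x_3) = 13.448916, coefficient = 4
x_4 = 2.2500, f(x_4) = 21.347406, coefficient = 2
x_5 = 2.5625, f(x_5) = 33.231006, coefficient = 4
x_6 = 2.8750, f(x_6) = 50.960594, coefficient = 2
x_7 = 3.1875, f(x_7) = 77.226056, coefficient = 4
x_8 = 3.5000, f(x_8) = 115.904082, coefficient = 1

I ≈ (0.312500/3) × 794.873250 = 82.799297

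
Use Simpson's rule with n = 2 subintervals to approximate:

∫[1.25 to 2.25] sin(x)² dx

f(x) = sin(x)²
a = 1.25, b = 2.25, n = 2
h = (b - a)/n = 0.500000

Simpson's rule: (h/3)[f(x₀) + 4f(x₁) + 2f(x₂) + ... + f(xₙ)]

x_0 = 1.2500, f(x_0) = 0.900572, coefficient = 1
x_1 = 1.7500, f(x_1) = 0.968228, coefficient = 4
x_2 = 2.2500, f(x_2) = 0.605398, coefficient = 1

I ≈ (0.500000/3) × 5.378883 = 0.896481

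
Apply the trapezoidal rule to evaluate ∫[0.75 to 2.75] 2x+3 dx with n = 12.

f(x) = 2x+3
a = 0.75, b = 2.75, n = 12
h = (b - a)/n = 0.166667

Trapezoidal rule: (h/2)[f(x₀) + 2f(x₁) + 2f(x₂) + ... + f(xₙ)]

x_0 = 0.7500, f(x_0) = 4.500000, coefficient = 1
x_1 = 0.9167, f(x_1) = 4.833333, coefficient = 2
x_2 = 1.0833, f(x_2) = 5.166667, coefficient = 2
x_3 = 1.2500, f(x_3) = 5.500000, coefficient = 2
x_4 = 1.4167, f(x_4) = 5.833333, coefficient = 2
x_5 = 1.5833, f(x_5) = 6.166667, coefficient = 2
x_6 = 1.7500, f(x_6) = 6.500000, coefficient = 2
x_7 = 1.9167, f(x_7) = 6.833333, coefficient = 2
x_8 = 2.0833, f(x_8) = 7.166667, coefficient = 2
x_9 = 2.2500, f(x_9) = 7.500000, coefficient = 2
x_10 = 2.4167, f(x_10) = 7.833333, coefficient = 2
x_11 = 2.5833, f(x_11) = 8.166667, coefficient = 2
x_12 = 2.7500, f(x_12) = 8.500000, coefficient = 1

I ≈ (0.166667/2) × 156.000000 = 13.000000
Exact value: 13.000000
Error: 0.000000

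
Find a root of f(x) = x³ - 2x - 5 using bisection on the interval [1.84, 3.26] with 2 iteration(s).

f(x) = x³ - 2x - 5
Initial interval: [1.84, 3.26]

Iteration 1:
  c_1 = (1.840000 + 3.260000)/2 = 2.550000
  f(c_1) = f(2.550000) = 6.481375
  f(a) × f(c) < 0, new interval: [1.840000, 2.550000]
Iteration 2:
  c_2 = (1.840000 + 2.550000)/2 = 2.195000
  f(c_2) = f(2.195000) = 1.185565
  f(a) × f(c) < 0, new interval: [1.840000, 2.195000]

After 2 iteration(s), the approximation is c_2 = 2.195000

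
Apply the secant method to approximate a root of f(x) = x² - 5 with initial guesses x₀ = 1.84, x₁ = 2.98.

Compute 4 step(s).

f(x) = x² - 5
x₀ = 1.84, x₁ = 2.98

Secant formula: x_{n+1} = x_n - f(x_n)(x_n - x_{n-1})/(f(x_n) - f(x_{n-1}))

Iteration 1:
  f(1.840000) = -1.614400
  f(2.980000) = 3.880400
  x_2 = 2.980000 - 3.880400×(2.980000 - 1.840000)/(3.880400 - (-1.614400))
       = 2.174938
Iteration 2:
  f(2.980000) = 3.880400
  f(2.174938) = -0.269646
  x_3 = 2.174938 - (-0.269646)×(2.174938 - 2.980000)/(-0.269646 - 3.880400)
       = 2.227246
Iteration 3:
  f(2.174938) = -0.269646
  f(2.227246) = -0.039375
  x_4 = 2.227246 - (-0.039375)×(2.227246 - 2.174938)/(-0.039375 - (-0.269646))
       = 2.236190
Iteration 4:
  f(2.227246) = -0.039375
  f(2.236190) = 0.000548
  x_5 = 2.236190 - 0.000548×(2.236190 - 2.227246)/(0.000548 - (-0.039375))
       = 2.236068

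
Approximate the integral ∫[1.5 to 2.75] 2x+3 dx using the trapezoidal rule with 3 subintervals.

f(x) = 2x+3
a = 1.5, b = 2.75, n = 3
h = (b - a)/n = 0.416667

Trapezoidal rule: (h/2)[f(x₀) + 2f(x₁) + 2f(x₂) + ... + f(xₙ)]

x_0 = 1.5000, f(x_0) = 6.000000, coefficient = 1
x_1 = 1.9167, f(x_1) = 6.833333, coefficient = 2
x_2 = 2.3333, f(x_2) = 7.666667, coefficient = 2
x_3 = 2.7500, f(x_3) = 8.500000, coefficient = 1

I ≈ (0.416667/2) × 43.500000 = 9.062500
Exact value: 9.062500
Error: 0.000000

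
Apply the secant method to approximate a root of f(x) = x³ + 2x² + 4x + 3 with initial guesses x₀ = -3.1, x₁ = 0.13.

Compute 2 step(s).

f(x) = x³ + 2x² + 4x + 3
x₀ = -3.1, x₁ = 0.13

Secant formula: x_{n+1} = x_n - f(x_n)(x_n - x_{n-1})/(f(x_n) - f(x_{n-1}))

Iteration 1:
  f(-3.100000) = -19.971000
  f(0.130000) = 3.555997
  x_2 = 0.130000 - 3.555997×(0.130000 - (-3.100000))/(3.555997 - (-19.971000))
       = -0.358200
Iteration 2:
  f(0.130000) = 3.555997
  f(-0.358200) = 1.777856
  x_3 = -0.358200 - 1.777856×(-0.358200 - 0.130000)/(1.777856 - 3.555997)
       = -0.846321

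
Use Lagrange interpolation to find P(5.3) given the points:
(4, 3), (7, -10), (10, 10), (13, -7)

Lagrange interpolation formula:
P(x) = Σ yᵢ × Lᵢ(x)
where Lᵢ(x) = Π_{j≠i} (x - xⱼ)/(xᵢ - xⱼ)

L_0(5.3) = (5.3 - 7)/(4 - 7) × (5.3 - 10)/(4 - 10) × (5.3 - 13)/(4 - 13) = 0.379772
L_1(5.3) = (5.3 - 4)/(7 - 4) × (5.3 - 10)/(7 - 10) × (5.3 - 13)/(7 - 13) = 0.871241
L_2(5.3) = (5.3 - 4)/(10 - 4) × (5.3 - 7)/(10 - 7) × (5.3 - 13)/(10 - 13) = -0.315130
L_3(5.3) = (5.3 - 4)/(13 - 4) × (5.3 - 7)/(13 - 7) × (5.3 - 10)/(13 - 10) = 0.064117

P(5.3) = 3×L_0(5.3) + (-10)×L_1(5.3) + 10×L_2(5.3) + (-7)×L_3(5.3)
P(5.3) = -11.173210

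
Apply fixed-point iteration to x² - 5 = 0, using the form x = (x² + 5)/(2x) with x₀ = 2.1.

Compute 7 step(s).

Equation: x² - 5 = 0
Fixed-point form: x = (x² + 5)/(2x)
x₀ = 2.1

x_1 = g(2.100000) = 2.240476
x_2 = g(2.240476) = 2.236072
x_3 = g(2.236072) = 2.236068
x_4 = g(2.236068) = 2.236068
x_5 = g(2.236068) = 2.236068
x_6 = g(2.236068) = 2.236068
x_7 = g(2.236068) = 2.236068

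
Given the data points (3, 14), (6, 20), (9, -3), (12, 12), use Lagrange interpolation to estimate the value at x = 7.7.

Lagrange interpolation formula:
P(x) = Σ yᵢ × Lᵢ(x)
where Lᵢ(x) = Π_{j≠i} (x - xⱼ)/(xᵢ - xⱼ)

L_0(7.7) = (7.7 - 6)/(3 - 6) × (7.7 - 9)/(3 - 9) × (7.7 - 12)/(3 - 12) = -0.058660
L_1(7.7) = (7.7 - 3)/(6 - 3) × (7.7 - 9)/(6 - 9) × (7.7 - 12)/(6 - 12) = 0.486537
L_2(7.7) = (7.7 - 3)/(9 - 3) × (7.7 - 6)/(9 - 6) × (7.7 - 12)/(9 - 12) = 0.636241
L_3(7.7) = (7.7 - 3)/(12 - 3) × (7.7 - 6)/(12 - 6) × (7.7 - 9)/(12 - 9) = -0.064117

P(7.7) = 14×L_0(7.7) + 20×L_1(7.7) + (-3)×L_2(7.7) + 12×L_3(7.7)
P(7.7) = 6.231364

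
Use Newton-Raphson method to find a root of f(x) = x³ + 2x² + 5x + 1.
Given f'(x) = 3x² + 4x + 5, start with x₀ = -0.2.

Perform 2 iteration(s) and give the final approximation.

f(x) = x³ + 2x² + 5x + 1
f'(x) = 3x² + 4x + 5
x₀ = -0.2

Newton-Raphson formula: x_{n+1} = x_n - f(x_n)/f'(x_n)

Iteration 1:
  f(-0.200000) = 0.072000
  f'(-0.200000) = 4.320000
  x_1 = -0.200000 - 0.072000/4.320000 = -0.216667
Iteration 2:
  f(-0.216667) = 0.000384
  f'(-0.216667) = 4.274167
  x_2 = -0.216667 - 0.000384/4.274167 = -0.216757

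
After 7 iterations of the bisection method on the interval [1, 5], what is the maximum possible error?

Bisection error bound: |error| ≤ (b-a)/2^n
|error| ≤ (5 - 1)/2^7 = 4/2^7
|error| ≤ 0.0312500000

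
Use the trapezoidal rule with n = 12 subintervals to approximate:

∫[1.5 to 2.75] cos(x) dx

f(x) = cos(x)
a = 1.5, b = 2.75, n = 12
h = (b - a)/n = 0.104167

Trapezoidal rule: (h/2)[f(x₀) + 2f(x₁) + 2f(x₂) + ... + f(xₙ)]

x_0 = 1.5000, f(x_0) = 0.070737, coefficient = 1
x_1 = 1.6042, f(x_1) = -0.033364, coefficient = 2
x_2 = 1.7083, f(x_2) = -0.137104, coefficient = 2
x_3 = 1.8125, f(x_3) = -0.239357, coefficient = 2
x_4 = 1.9167, f(x_4) = -0.339016, coefficient = 2
x_5 = 2.0208, f(x_5) = -0.434999, coefficient = 2
x_6 = 2.1250, f(x_6) = -0.526266, coefficient = 2
x_7 = 2.2292, f(x_7) = -0.611829, coefficient = 2
x_8 = 2.3333, f(x_8) = -0.690758, coefficient = 2
x_9 = 2.4375, f(x_9) = -0.762199, coefficient = 2
x_10 = 2.5417, f(x_10) = -0.825377, coefficient = 2
x_11 = 2.6458, f(x_11) = -0.879608, coefficient = 2
x_12 = 2.7500, f(x_12) = -0.924302, coefficient = 1

I ≈ (0.104167/2) × -11.813319 = -0.615277
Exact value: -0.615834
Error: 0.000557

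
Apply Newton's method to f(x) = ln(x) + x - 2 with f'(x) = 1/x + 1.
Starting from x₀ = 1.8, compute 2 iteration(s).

f(x) = ln(x) + x - 2
f'(x) = 1/x + 1
x₀ = 1.8

Newton-Raphson formula: x_{n+1} = x_n - f(x_n)/f'(x_n)

Iteration 1:
  f(1.800000) = 0.387787
  f'(1.800000) = 1.555556
  x_1 = 1.800000 - 0.387787/1.555556 = 1.550709
Iteration 2:
  f(1.550709) = -0.010579
  f'(1.550709) = 1.644866
  x_2 = 1.550709 - (-0.010579)/1.644866 = 1.557140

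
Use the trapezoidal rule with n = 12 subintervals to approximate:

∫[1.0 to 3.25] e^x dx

f(x) = e^x
a = 1.0, b = 3.25, n = 12
h = (b - a)/n = 0.187500

Trapezoidal rule: (h/2)[f(x₀) + 2f(x₁) + 2f(x₂) + ... + f(xₙ)]

x_0 = 1.0000, f(x_0) = 2.718282, coefficient = 1
x_1 = 1.1875, f(x_1) = 3.278874, coefficient = 2
x_2 = 1.3750, f(x_2) = 3.955077, coefficient = 2
x_3 = 1.5625, f(x_3) = 4.770733, coefficient = 2
x_4 = 1.7500, f(x_4) = 5.754603, coefficient = 2
x_5 = 1.9375, f(x_5) = 6.941376, coefficient = 2
x_6 = 2.1250, f(x_6) = 8.372897, coefficient = 2
x_7 = 2.3125, f(x_7) = 10.099642, coefficient = 2
x_8 = 2.5000, f(x_8) = 12.182494, coefficient = 2
x_9 = 2.6875, f(x_9) = 14.694893, coefficient = 2
x_10 = 2.8750, f(x_10) = 17.725424, coefficient = 2
x_11 = 3.0625, f(x_11) = 21.380943, coefficient = 2
x_12 = 3.2500, f(x_12) = 25.790340, coefficient = 1

I ≈ (0.187500/2) × 246.822533 = 23.139612
Exact value: 23.072058
Error: 0.067554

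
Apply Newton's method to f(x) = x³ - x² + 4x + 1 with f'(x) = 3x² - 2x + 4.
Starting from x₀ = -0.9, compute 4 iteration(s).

f(x) = x³ - x² + 4x + 1
f'(x) = 3x² - 2x + 4
x₀ = -0.9

Newton-Raphson formula: x_{n+1} = x_n - f(x_n)/f'(x_n)

Iteration 1:
  f(-0.900000) = -4.139000
  f'(-0.900000) = 8.230000
  x_1 = -0.900000 - (-4.139000)/8.230000 = -0.397084
Iteration 2:
  f(-0.397084) = -0.808621
  f'(-0.397084) = 5.267194
  x_2 = -0.397084 - (-0.808621)/5.267194 = -0.243564
Iteration 3:
  f(-0.243564) = -0.048026
  f'(-0.243564) = 4.665097
  x_3 = -0.243564 - (-0.048026)/4.665097 = -0.233269
Iteration 4:
  f(-0.233269) = -0.000182
  f'(-0.233269) = 4.629780
  x_4 = -0.233269 - (-0.000182)/4.629780 = -0.233229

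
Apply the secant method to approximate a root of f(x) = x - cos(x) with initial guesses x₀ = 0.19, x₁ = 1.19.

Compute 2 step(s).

f(x) = x - cos(x)
x₀ = 0.19, x₁ = 1.19

Secant formula: x_{n+1} = x_n - f(x_n)(x_n - x_{n-1})/(f(x_n) - f(x_{n-1}))

Iteration 1:
  f(0.190000) = -0.792004
  f(1.190000) = 0.818340
  x_2 = 1.190000 - 0.818340×(1.190000 - 0.190000)/(0.818340 - (-0.792004))
       = 0.681823
Iteration 2:
  f(1.190000) = 0.818340
  f(0.681823) = -0.094602
  x_3 = 0.681823 - (-0.094602)×(0.681823 - 1.190000)/(-0.094602 - 0.818340)
       = 0.734482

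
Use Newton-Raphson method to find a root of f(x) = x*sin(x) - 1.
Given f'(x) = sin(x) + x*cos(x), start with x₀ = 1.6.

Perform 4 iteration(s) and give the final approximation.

f(x) = x*sin(x) - 1
f'(x) = sin(x) + x*cos(x)
x₀ = 1.6

Newton-Raphson formula: x_{n+1} = x_n - f(x_n)/f'(x_n)

Iteration 1:
  f(1.600000) = 0.599318
  f'(1.600000) = 0.952854
  x_1 = 1.600000 - 0.599318/0.952854 = 0.971029
Iteration 2:
  f(0.971029) = -0.198448
  f'(0.971029) = 1.373565
  x_2 = 0.971029 - (-0.198448)/1.373565 = 1.115505
Iteration 3:
  f(1.115505) = 0.001872
  f'(1.115505) = 1.388647
  x_3 = 1.115505 - 0.001872/1.388647 = 1.114157
Iteration 4:
  f(1.114157) = 0.000000
  f'(1.114157) = 1.388809
  x_4 = 1.114157 - 0.000000/1.388809 = 1.114157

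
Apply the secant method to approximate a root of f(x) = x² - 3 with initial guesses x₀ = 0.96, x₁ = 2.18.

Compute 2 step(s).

f(x) = x² - 3
x₀ = 0.96, x₁ = 2.18

Secant formula: x_{n+1} = x_n - f(x_n)(x_n - x_{n-1})/(f(x_n) - f(x_{n-1}))

Iteration 1:
  f(0.960000) = -2.078400
  f(2.180000) = 1.752400
  x_2 = 2.180000 - 1.752400×(2.180000 - 0.960000)/(1.752400 - (-2.078400))
       = 1.621911
Iteration 2:
  f(2.180000) = 1.752400
  f(1.621911) = -0.369405
  x_3 = 1.621911 - (-0.369405)×(1.621911 - 2.180000)/(-0.369405 - 1.752400)
       = 1.719074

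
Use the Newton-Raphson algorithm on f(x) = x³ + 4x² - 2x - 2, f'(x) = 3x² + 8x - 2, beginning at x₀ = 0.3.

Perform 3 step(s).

f(x) = x³ + 4x² - 2x - 2
f'(x) = 3x² + 8x - 2
x₀ = 0.3

Newton-Raphson formula: x_{n+1} = x_n - f(x_n)/f'(x_n)

Iteration 1:
  f(0.300000) = -2.213000
  f'(0.300000) = 0.670000
  x_1 = 0.300000 - (-2.213000)/0.670000 = 3.602985
Iteration 2:
  f(3.602985) = 89.492192
  f'(3.602985) = 65.768385
  x_2 = 3.602985 - 89.492192/65.768385 = 2.242268
Iteration 3:
  f(2.242268) = 24.900113
  f'(2.242268) = 31.021432
  x_3 = 2.242268 - 24.900113/31.021432 = 1.439593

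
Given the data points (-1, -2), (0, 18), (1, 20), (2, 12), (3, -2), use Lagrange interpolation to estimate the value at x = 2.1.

Lagrange interpolation formula:
P(x) = Σ yᵢ × Lᵢ(x)
where Lᵢ(x) = Π_{j≠i} (x - xⱼ)/(xᵢ - xⱼ)

L_0(2.1) = (2.1 - 0)/(-1 - 0) × (2.1 - 1)/(-1 - 1) × (2.1 - 2)/(-1 - 2) × (2.1 - 3)/(-1 - 3) = -0.008663
L_1(2.1) = (2.1 - (-1))/(0 - (-1)) × (2.1 - 1)/(0 - 1) × (2.1 - 2)/(0 - 2) × (2.1 - 3)/(0 - 3) = 0.051150
L_2(2.1) = (2.1 - (-1))/(1 - (-1)) × (2.1 - 0)/(1 - 0) × (2.1 - 2)/(1 - 2) × (2.1 - 3)/(1 - 3) = -0.146475
L_3(2.1) = (2.1 - (-1))/(2 - (-1)) × (2.1 - 0)/(2 - 0) × (2.1 - 1)/(2 - 1) × (2.1 - 3)/(2 - 3) = 1.074150
L_4(2.1) = (2.1 - (-1))/(3 - (-1)) × (2.1 - 0)/(3 - 0) × (2.1 - 1)/(3 - 1) × (2.1 - 2)/(3 - 2) = 0.029838

P(2.1) = (-2)×L_0(2.1) + 18×L_1(2.1) + 20×L_2(2.1) + 12×L_3(2.1) + (-2)×L_4(2.1)
P(2.1) = 10.838650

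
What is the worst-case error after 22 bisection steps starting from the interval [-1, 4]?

Bisection error bound: |error| ≤ (b-a)/2^n
|error| ≤ (4 - (-1))/2^22 = 5/2^22
|error| ≤ 0.0000011921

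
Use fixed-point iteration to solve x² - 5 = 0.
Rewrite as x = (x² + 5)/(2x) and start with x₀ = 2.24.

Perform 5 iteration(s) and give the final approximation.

Equation: x² - 5 = 0
Fixed-point form: x = (x² + 5)/(2x)
x₀ = 2.24

x_1 = g(2.240000) = 2.236071
x_2 = g(2.236071) = 2.236068
x_3 = g(2.236068) = 2.236068
x_4 = g(2.236068) = 2.236068
x_5 = g(2.236068) = 2.236068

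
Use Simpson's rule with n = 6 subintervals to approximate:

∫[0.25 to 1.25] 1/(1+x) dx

f(x) = 1/(1+x)
a = 0.25, b = 1.25, n = 6
h = (b - a)/n = 0.166667

Simpson's rule: (h/3)[f(x₀) + 4f(x₁) + 2f(x₂) + ... + f(xₙ)]

x_0 = 0.2500, f(x_0) = 0.800000, coefficient = 1
x_1 = 0.4167, f(x_1) = 0.705882, coefficient = 4
x_2 = 0.5833, f(x_2) = 0.631579, coefficient = 2
x_3 = 0.7500, f(x_3) = 0.571429, coefficient = 4
x_4 = 0.9167, f(x_4) = 0.521739, coefficient = 2
x_5 = 1.0833, f(x_5) = 0.480000, coefficient = 4
x_6 = 1.2500, f(x_6) = 0.444444, coefficient = 1

I ≈ (0.166667/3) × 10.580324 = 0.587796
Exact value: 0.587787
Error: 0.000009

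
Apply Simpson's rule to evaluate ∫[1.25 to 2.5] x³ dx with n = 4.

f(x) = x³
a = 1.25, b = 2.5, n = 4
h = (b - a)/n = 0.312500

Simpson's rule: (h/3)[f(x₀) + 4f(x₁) + 2f(x₂) + ... + f(xₙ)]

x_0 = 1.2500, f(x_0) = 1.953125, coefficient = 1
x_1 = 1.5625, f(x_1) = 3.814697, coefficient = 4
x_2 = 1.8750, f(x_2) = 6.591797, coefficient = 2
x_3 = 2.1875, f(x_3) = 10.467529, coefficient = 4
x_4 = 2.5000, f(x_4) = 15.625000, coefficient = 1

I ≈ (0.312500/3) × 87.890625 = 9.155273
Exact value: 9.155273
Error: 0.000000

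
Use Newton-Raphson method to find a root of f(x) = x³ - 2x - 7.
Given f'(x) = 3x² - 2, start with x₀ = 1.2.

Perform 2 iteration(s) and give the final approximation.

f(x) = x³ - 2x - 7
f'(x) = 3x² - 2
x₀ = 1.2

Newton-Raphson formula: x_{n+1} = x_n - f(x_n)/f'(x_n)

Iteration 1:
  f(1.200000) = -7.672000
  f'(1.200000) = 2.320000
  x_1 = 1.200000 - (-7.672000)/2.320000 = 4.506897
Iteration 2:
  f(4.506897) = 75.530815
  f'(4.506897) = 58.936350
  x_2 = 4.506897 - 75.530815/58.936350 = 3.225331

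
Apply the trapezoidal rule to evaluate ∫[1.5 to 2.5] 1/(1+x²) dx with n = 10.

f(x) = 1/(1+x²)
a = 1.5, b = 2.5, n = 10
h = (b - a)/n = 0.100000

Trapezoidal rule: (h/2)[f(x₀) + 2f(x₁) + 2f(x₂) + ... + f(xₙ)]

x_0 = 1.5000, f(x_0) = 0.307692, coefficient = 1
x_1 = 1.6000, f(x_1) = 0.280899, coefficient = 2
x_2 = 1.7000, f(x_2) = 0.257069, coefficient = 2
x_3 = 1.8000, f(x_3) = 0.235849, coefficient = 2
x_4 = 1.9000, f(x_4) = 0.216920, coefficient = 2
x_5 = 2.0000, f(x_5) = 0.200000, coefficient = 2
x_6 = 2.1000, f(x_6) = 0.184843, coefficient = 2
x_7 = 2.2000, f(x_7) = 0.171233, coefficient = 2
x_8 = 2.3000, f(x_8) = 0.158983, coefficient = 2
x_9 = 2.4000, f(x_9) = 0.147929, coefficient = 2
x_10 = 2.5000, f(x_10) = 0.137931, coefficient = 1

I ≈ (0.100000/2) × 4.153072 = 0.207654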